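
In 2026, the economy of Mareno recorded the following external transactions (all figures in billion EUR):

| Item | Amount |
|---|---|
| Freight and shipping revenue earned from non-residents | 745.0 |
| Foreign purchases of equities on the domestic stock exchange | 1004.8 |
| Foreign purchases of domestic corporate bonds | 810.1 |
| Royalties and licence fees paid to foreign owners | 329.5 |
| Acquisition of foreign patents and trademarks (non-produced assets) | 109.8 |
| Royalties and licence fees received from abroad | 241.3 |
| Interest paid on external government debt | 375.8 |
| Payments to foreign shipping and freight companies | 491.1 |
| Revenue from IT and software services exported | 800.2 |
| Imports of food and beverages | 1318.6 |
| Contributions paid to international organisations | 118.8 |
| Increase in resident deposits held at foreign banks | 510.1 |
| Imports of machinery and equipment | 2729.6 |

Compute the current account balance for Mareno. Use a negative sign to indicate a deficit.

Goods: -2729.6 - 1318.6 = -4048.2
Services: 241.3 - 491.1 + 800.2 + 745.0 - 329.5 = 965.9
Primary income: -375.8
Secondary income: -118.8
Current account = (-4048.2) + 965.9 + (-375.8) + (-118.8) = -3576.9
(Excluded from the current account — financial account: foreign purchases of equities on the domestic stock exchange 1004.8, foreign purchases of domestic corporate bonds 810.1, increase in resident deposits held at foreign banks 510.1; capital account: acquisition of foreign patents and trademarks (non-produced assets) 109.8.)

-3576.9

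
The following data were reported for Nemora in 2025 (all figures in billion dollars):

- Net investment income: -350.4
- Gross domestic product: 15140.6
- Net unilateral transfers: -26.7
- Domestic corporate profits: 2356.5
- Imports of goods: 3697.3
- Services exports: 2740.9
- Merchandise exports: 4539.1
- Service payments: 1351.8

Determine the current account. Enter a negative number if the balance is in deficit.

Goods balance = 4539.1 - 3697.3 = 841.8
Services balance = 2740.9 - 1351.8 = 1389.1
Trade balance (goods + services) = 841.8 + 1389.1 = 2230.9
Net primary income = -350.4
Net secondary income = -26.7
Current account = 2230.9 + (-350.4) + (-26.7) = 1853.8

1853.8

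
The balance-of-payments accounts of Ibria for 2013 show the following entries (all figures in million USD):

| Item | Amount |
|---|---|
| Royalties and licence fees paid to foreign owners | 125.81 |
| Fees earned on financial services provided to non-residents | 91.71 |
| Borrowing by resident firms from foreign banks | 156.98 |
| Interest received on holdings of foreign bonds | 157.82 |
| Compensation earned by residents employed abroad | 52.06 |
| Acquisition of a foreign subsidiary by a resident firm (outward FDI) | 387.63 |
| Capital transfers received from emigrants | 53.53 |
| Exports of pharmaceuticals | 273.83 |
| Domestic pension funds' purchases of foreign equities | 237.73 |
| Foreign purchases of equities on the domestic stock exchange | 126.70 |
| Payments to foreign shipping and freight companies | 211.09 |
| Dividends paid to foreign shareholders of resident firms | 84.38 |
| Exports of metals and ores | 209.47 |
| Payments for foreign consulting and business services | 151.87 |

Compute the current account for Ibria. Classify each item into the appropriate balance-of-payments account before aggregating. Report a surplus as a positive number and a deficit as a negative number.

Goods: 273.83 + 209.47 = 483.30
Services: -211.09 + 91.71 - 151.87 - 125.81 = -397.06
Primary income: 157.82 + 52.06 - 84.38 = 125.50
Current account = 483.30 + (-397.06) + 125.50 = 211.74
(Excluded from the current account — financial account: borrowing by resident firms from foreign banks 156.98, acquisition of a foreign subsidiary by a resident firm (outward FDI) 387.63, domestic pension funds' purchases of foreign equities 237.73, foreign purchases of equities on the domestic stock exchange 126.70; capital account: capital transfers received from emigrants 53.53.)

211.74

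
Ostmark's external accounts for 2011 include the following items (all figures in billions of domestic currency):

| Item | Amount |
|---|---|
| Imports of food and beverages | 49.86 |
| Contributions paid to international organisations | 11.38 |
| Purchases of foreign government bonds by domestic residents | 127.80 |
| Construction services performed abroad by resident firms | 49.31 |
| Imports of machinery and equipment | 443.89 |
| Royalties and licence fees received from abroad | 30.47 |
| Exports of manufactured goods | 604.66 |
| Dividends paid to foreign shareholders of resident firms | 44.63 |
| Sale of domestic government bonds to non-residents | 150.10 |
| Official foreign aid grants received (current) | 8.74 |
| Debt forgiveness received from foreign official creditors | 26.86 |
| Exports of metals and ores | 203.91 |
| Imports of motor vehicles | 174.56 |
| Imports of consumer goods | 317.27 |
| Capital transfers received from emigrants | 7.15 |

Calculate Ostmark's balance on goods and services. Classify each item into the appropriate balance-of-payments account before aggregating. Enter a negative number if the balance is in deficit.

Goods: -174.56 - 49.86 + 604.66 + 203.91 - 317.27 - 443.89 = -177.01
Services: 49.31 + 30.47 = 79.78
Trade balance = -177.01 + 79.78 = -97.23
(Excluded from the trade balance — secondary income: contributions paid to international organisations 11.38, official foreign aid grants received (current) 8.74; financial account: purchases of foreign government bonds by domestic residents 127.80, sale of domestic government bonds to non-residents 150.10; primary income: dividends paid to foreign shareholders of resident firms 44.63; capital account: debt forgiveness received from foreign official creditors 26.86, capital transfers received from emigrants 7.15.)

-97.23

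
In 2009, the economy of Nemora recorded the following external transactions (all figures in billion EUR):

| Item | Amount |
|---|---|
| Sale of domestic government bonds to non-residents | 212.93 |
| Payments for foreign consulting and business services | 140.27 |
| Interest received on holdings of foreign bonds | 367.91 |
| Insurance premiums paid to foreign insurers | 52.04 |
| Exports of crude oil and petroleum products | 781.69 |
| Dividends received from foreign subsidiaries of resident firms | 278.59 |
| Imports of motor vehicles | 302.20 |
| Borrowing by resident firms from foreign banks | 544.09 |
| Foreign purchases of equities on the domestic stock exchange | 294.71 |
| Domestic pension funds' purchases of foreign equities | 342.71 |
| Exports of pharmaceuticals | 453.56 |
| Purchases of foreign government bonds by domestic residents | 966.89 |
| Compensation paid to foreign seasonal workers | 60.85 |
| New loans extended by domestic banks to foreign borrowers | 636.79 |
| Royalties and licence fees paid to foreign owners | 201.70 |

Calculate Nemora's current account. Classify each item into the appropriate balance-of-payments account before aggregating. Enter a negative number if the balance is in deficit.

1124.69

Goods: -302.20 + 453.56 + 781.69 = 933.05
Services: -201.70 - 140.27 - 52.04 = -394.01
Primary income: 278.59 - 60.85 + 367.91 = 585.65
Current account = 933.05 + (-394.01) + 585.65 = 1124.69
(Excluded from the current account — financial account: sale of domestic government bonds to non-residents 212.93, borrowing by resident firms from foreign banks 544.09, foreign purchases of equities on the domestic stock exchange 294.71, domestic pension funds' purchases of foreign equities 342.71, purchases of foreign government bonds by domestic residents 966.89, new loans extended by domestic banks to foreign borrowers 636.79.)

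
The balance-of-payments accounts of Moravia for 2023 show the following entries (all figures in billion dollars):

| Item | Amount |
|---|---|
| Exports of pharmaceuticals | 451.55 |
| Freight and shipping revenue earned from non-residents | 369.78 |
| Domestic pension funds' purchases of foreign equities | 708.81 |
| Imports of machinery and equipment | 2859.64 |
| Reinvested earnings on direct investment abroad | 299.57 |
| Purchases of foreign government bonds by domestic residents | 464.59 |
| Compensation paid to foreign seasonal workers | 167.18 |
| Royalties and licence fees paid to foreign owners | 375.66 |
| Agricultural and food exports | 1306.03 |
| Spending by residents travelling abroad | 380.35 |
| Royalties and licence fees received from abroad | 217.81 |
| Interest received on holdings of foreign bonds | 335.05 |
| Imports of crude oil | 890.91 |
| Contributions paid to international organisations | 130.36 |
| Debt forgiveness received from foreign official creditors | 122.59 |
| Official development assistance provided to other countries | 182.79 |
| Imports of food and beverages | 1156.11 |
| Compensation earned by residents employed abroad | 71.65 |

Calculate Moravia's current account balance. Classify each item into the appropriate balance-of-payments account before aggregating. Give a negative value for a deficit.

-3091.56

Goods: 451.55 - 2859.64 + 1306.03 - 1156.11 - 890.91 = -3149.08
Services: -375.66 + 369.78 - 380.35 + 217.81 = -168.42
Primary income: 335.05 - 167.18 + 71.65 + 299.57 = 539.09
Secondary income: -182.79 - 130.36 = -313.15
Current account = (-3149.08) + (-168.42) + 539.09 + (-313.15) = -3091.56
(Excluded from the current account — financial account: domestic pension funds' purchases of foreign equities 708.81, purchases of foreign government bonds by domestic residents 464.59; capital account: debt forgiveness received from foreign official creditors 122.59.)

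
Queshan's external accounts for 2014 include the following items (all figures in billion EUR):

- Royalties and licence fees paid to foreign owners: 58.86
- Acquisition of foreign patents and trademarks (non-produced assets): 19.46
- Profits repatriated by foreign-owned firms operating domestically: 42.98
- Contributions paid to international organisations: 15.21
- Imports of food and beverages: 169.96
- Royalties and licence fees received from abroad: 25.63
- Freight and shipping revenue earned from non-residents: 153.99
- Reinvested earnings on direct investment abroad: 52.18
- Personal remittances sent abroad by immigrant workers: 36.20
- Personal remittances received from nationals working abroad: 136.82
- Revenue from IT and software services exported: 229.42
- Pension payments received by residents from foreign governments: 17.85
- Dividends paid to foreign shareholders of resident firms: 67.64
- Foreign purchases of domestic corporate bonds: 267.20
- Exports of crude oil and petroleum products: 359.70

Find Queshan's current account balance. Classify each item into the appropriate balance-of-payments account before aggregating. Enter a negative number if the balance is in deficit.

584.74

Goods: 359.70 - 169.96 = 189.74
Services: 25.63 + 229.42 + 153.99 - 58.86 = 350.18
Primary income: -67.64 + 52.18 - 42.98 = -58.44
Secondary income: 136.82 - 15.21 + 17.85 - 36.20 = 103.26
Current account = 189.74 + 350.18 + (-58.44) + 103.26 = 584.74
(Excluded from the current account — capital account: acquisition of foreign patents and trademarks (non-produced assets) 19.46; financial account: foreign purchases of domestic corporate bonds 267.20.)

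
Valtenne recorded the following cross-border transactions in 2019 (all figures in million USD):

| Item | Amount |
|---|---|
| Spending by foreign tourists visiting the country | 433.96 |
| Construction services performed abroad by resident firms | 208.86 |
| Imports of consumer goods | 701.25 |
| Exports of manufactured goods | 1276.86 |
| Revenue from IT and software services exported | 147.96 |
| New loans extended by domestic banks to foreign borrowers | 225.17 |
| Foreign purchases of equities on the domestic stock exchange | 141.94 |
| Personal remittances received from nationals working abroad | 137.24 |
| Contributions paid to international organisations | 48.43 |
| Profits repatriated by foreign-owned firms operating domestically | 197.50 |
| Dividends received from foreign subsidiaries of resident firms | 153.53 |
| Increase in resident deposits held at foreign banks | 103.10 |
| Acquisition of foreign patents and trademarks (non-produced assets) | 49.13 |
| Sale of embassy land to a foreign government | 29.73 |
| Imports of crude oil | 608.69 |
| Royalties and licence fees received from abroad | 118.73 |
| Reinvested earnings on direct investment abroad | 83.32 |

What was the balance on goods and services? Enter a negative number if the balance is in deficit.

Goods: -608.69 + 1276.86 - 701.25 = -33.08
Services: 208.86 + 147.96 + 118.73 + 433.96 = 909.51
Trade balance = -33.08 + 909.51 = 876.43
(Excluded from the trade balance — financial account: new loans extended by domestic banks to foreign borrowers 225.17, foreign purchases of equities on the domestic stock exchange 141.94, increase in resident deposits held at foreign banks 103.10; secondary income: personal remittances received from nationals working abroad 137.24, contributions paid to international organisations 48.43; primary income: profits repatriated by foreign-owned firms operating domestically 197.50, dividends received from foreign subsidiaries of resident firms 153.53, reinvested earnings on direct investment abroad 83.32; capital account: acquisition of foreign patents and trademarks (non-produced assets) 49.13, sale of embassy land to a foreign government 29.73.)

876.43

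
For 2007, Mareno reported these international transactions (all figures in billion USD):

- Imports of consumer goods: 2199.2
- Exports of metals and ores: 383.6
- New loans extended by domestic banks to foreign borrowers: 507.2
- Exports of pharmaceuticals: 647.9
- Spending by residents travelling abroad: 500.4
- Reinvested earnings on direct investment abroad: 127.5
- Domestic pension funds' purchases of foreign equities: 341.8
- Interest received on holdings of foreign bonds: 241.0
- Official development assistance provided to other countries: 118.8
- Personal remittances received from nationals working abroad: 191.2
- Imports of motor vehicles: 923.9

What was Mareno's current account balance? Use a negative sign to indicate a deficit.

Goods: 383.6 + 647.9 - 923.9 - 2199.2 = -2091.6
Services: -500.4
Primary income: 241.0 + 127.5 = 368.5
Secondary income: -118.8 + 191.2 = 72.4
Current account = (-2091.6) + (-500.4) + 368.5 + 72.4 = -2151.1
(Excluded from the current account — financial account: new loans extended by domestic banks to foreign borrowers 507.2, domestic pension funds' purchases of foreign equities 341.8.)

-2151.1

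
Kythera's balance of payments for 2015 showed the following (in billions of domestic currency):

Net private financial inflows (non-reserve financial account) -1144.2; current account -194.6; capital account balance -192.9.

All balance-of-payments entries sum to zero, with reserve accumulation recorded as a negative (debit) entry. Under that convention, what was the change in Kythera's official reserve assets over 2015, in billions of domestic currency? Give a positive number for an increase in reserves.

-1531.7

Official reserve transactions balance = -((-194.6) + (-192.9) + (-1144.2)) = 1531.7
An accumulation of reserves is recorded as a debit (negative entry), so the change in the stock of reserves is the negative of that balance.
Change in official reserves = -(1531.7) = -1531.7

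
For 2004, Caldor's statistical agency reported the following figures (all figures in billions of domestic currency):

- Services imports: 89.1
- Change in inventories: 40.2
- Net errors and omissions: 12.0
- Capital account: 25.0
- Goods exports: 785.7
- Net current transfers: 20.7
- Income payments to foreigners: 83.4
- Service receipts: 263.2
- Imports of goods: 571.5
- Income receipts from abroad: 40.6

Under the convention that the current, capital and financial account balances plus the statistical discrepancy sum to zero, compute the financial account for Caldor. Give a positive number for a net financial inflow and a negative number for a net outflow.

Goods balance = 785.7 - 571.5 = 214.2
Services balance = 263.2 - 89.1 = 174.1
Trade balance (goods + services) = 214.2 + 174.1 = 388.3
Net primary income = 40.6 - 83.4 = -42.8
Net secondary income = 20.7
Current account = 388.3 + (-42.8) + 20.7 = 366.2
Financial account = -(366.2 + 25.0 + 12.0) = -403.2

-403.2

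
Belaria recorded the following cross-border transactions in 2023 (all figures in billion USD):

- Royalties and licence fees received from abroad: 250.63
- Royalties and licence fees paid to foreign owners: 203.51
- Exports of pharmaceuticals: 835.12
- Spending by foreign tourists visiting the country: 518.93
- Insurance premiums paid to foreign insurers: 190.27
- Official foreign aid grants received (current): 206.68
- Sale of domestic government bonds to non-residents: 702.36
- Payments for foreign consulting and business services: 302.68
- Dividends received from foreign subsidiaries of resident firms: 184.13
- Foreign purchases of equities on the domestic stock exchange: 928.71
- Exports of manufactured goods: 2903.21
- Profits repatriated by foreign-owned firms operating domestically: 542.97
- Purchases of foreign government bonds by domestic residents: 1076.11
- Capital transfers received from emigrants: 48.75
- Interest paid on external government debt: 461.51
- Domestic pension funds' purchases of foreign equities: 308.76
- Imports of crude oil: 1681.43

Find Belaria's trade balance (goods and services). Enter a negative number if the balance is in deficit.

Goods: 835.12 - 1681.43 + 2903.21 = 2056.90
Services: -190.27 - 302.68 - 203.51 + 250.63 + 518.93 = 73.10
Trade balance = 2056.90 + 73.10 = 2130.00
(Excluded from the trade balance — secondary income: official foreign aid grants received (current) 206.68; financial account: sale of domestic government bonds to non-residents 702.36, foreign purchases of equities on the domestic stock exchange 928.71, purchases of foreign government bonds by domestic residents 1076.11, domestic pension funds' purchases of foreign equities 308.76; primary income: dividends received from foreign subsidiaries of resident firms 184.13, profits repatriated by foreign-owned firms operating domestically 542.97, interest paid on external government debt 461.51; capital account: capital transfers received from emigrants 48.75.)

2130.00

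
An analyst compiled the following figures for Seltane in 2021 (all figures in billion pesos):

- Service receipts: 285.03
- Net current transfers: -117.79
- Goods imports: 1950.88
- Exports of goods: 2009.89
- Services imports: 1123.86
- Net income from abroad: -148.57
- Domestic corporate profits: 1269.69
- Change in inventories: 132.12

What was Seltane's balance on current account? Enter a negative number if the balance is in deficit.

-1046.18

Goods balance = 2009.89 - 1950.88 = 59.01
Services balance = 285.03 - 1123.86 = -838.83
Trade balance (goods + services) = 59.01 + (-838.83) = -779.82
Net primary income = -148.57
Net secondary income = -117.79
Current account = -779.82 + (-148.57) + (-117.79) = -1046.18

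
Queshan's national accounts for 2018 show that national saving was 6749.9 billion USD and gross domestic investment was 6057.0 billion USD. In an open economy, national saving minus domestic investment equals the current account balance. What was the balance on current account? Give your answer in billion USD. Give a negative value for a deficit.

692.9

S - I = CA (net lending to the rest of the world).
CA = S - I = 6749.9 - 6057.0 = 692.9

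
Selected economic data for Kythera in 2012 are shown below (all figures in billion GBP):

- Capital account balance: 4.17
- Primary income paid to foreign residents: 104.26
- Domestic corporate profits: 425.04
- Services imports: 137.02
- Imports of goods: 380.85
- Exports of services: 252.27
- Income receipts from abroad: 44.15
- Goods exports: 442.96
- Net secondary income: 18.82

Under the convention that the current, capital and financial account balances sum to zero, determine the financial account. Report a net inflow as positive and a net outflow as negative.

Goods balance = 442.96 - 380.85 = 62.11
Services balance = 252.27 - 137.02 = 115.25
Trade balance (goods + services) = 62.11 + 115.25 = 177.36
Net primary income = 44.15 - 104.26 = -60.11
Net secondary income = 18.82
Current account = 177.36 + (-60.11) + 18.82 = 136.07
Financial account = -(136.07 + 4.17) = -140.24

-140.24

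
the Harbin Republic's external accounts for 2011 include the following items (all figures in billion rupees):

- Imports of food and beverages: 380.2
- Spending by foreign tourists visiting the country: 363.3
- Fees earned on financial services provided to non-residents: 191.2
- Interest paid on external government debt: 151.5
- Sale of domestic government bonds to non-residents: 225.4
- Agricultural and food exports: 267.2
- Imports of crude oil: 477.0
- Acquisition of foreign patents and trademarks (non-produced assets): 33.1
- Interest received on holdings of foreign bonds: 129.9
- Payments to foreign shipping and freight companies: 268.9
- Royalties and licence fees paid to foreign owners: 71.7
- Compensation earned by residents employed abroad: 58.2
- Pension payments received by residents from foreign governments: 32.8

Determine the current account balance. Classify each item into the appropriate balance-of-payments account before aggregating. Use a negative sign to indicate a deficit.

Goods: -380.2 + 267.2 - 477.0 = -590.0
Services: 363.3 + 191.2 - 71.7 - 268.9 = 213.9
Primary income: -151.5 + 129.9 + 58.2 = 36.6
Secondary income: 32.8
Current account = (-590.0) + 213.9 + 36.6 + 32.8 = -306.7
(Excluded from the current account — financial account: sale of domestic government bonds to non-residents 225.4; capital account: acquisition of foreign patents and trademarks (non-produced assets) 33.1.)

-306.7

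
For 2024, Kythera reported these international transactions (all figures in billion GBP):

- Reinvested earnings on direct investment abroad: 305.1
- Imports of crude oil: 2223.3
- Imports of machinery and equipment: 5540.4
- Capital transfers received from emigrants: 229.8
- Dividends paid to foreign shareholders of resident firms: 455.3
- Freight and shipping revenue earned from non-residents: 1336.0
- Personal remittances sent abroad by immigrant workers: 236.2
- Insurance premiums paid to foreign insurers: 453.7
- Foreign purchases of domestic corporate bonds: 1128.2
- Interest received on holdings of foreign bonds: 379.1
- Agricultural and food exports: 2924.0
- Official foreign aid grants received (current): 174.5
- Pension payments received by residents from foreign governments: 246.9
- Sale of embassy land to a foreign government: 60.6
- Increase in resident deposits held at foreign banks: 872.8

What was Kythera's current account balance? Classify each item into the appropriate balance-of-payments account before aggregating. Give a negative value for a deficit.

-3543.3

Goods: -5540.4 + 2924.0 - 2223.3 = -4839.7
Services: 1336.0 - 453.7 = 882.3
Primary income: -455.3 + 305.1 + 379.1 = 228.9
Secondary income: 174.5 - 236.2 + 246.9 = 185.2
Current account = (-4839.7) + 882.3 + 228.9 + 185.2 = -3543.3
(Excluded from the current account — capital account: capital transfers received from emigrants 229.8, sale of embassy land to a foreign government 60.6; financial account: foreign purchases of domestic corporate bonds 1128.2, increase in resident deposits held at foreign banks 872.8.)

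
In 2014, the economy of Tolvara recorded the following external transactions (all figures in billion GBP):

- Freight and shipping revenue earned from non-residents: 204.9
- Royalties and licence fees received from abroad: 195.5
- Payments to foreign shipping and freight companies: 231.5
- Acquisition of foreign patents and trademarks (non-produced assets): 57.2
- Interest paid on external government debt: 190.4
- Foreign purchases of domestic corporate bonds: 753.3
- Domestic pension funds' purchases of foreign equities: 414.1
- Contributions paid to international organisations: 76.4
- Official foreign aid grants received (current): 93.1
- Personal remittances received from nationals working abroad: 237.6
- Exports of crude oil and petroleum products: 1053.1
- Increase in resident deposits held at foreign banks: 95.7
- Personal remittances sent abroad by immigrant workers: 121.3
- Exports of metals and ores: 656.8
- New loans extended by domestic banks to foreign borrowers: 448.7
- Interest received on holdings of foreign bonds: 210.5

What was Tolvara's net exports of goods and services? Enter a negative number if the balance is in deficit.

Goods: 656.8 + 1053.1 = 1709.9
Services: 195.5 - 231.5 + 204.9 = 168.9
Trade balance = 1709.9 + 168.9 = 1878.8
(Excluded from the trade balance — capital account: acquisition of foreign patents and trademarks (non-produced assets) 57.2; primary income: interest paid on external government debt 190.4, interest received on holdings of foreign bonds 210.5; financial account: foreign purchases of domestic corporate bonds 753.3, domestic pension funds' purchases of foreign equities 414.1, increase in resident deposits held at foreign banks 95.7, new loans extended by domestic banks to foreign borrowers 448.7; secondary income: contributions paid to international organisations 76.4, official foreign aid grants received (current) 93.1, personal remittances received from nationals working abroad 237.6, personal remittances sent abroad by immigrant workers 121.3.)

1878.8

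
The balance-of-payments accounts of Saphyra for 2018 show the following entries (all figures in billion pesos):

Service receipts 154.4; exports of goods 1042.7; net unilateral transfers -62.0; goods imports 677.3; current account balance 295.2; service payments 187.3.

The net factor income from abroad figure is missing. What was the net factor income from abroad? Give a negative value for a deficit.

24.7

Current account = goods balance + services balance + net primary income + net secondary income
Sum of the known components = 270.5
Net factor income from abroad = CA - (known components) = 295.2 - 270.5 = 24.7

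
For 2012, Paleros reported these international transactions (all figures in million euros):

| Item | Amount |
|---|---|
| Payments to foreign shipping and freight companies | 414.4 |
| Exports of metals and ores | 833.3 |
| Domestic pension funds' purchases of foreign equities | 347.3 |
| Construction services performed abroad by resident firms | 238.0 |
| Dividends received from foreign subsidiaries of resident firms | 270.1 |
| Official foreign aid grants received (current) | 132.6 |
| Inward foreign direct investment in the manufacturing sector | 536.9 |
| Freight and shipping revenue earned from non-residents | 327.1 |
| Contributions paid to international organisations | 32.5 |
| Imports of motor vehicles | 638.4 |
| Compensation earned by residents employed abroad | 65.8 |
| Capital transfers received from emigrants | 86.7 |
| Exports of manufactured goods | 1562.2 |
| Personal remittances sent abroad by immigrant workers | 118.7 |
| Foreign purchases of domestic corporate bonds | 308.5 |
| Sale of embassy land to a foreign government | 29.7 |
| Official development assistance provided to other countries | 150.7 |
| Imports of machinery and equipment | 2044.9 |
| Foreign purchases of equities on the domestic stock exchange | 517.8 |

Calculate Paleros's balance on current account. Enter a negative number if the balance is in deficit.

29.5

Goods: -638.4 - 2044.9 + 1562.2 + 833.3 = -287.8
Services: 327.1 - 414.4 + 238.0 = 150.7
Primary income: 270.1 + 65.8 = 335.9
Secondary income: -150.7 + 132.6 - 32.5 - 118.7 = -169.3
Current account = (-287.8) + 150.7 + 335.9 + (-169.3) = 29.5
(Excluded from the current account — financial account: domestic pension funds' purchases of foreign equities 347.3, inward foreign direct investment in the manufacturing sector 536.9, foreign purchases of domestic corporate bonds 308.5, foreign purchases of equities on the domestic stock exchange 517.8; capital account: capital transfers received from emigrants 86.7, sale of embassy land to a foreign government 29.7.)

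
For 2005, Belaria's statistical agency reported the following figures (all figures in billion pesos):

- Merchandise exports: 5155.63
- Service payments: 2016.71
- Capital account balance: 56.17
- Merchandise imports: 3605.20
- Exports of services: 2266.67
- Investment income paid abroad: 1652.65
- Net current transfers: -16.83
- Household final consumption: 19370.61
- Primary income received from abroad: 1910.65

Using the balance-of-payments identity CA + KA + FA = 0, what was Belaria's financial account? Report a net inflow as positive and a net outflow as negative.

Goods balance = 5155.63 - 3605.20 = 1550.43
Services balance = 2266.67 - 2016.71 = 249.96
Trade balance (goods + services) = 1550.43 + 249.96 = 1800.39
Net primary income = 1910.65 - 1652.65 = 258.00
Net secondary income = -16.83
Current account = 1800.39 + 258.00 + (-16.83) = 2041.56
Financial account = -(2041.56 + 56.17) = -2097.73

-2097.73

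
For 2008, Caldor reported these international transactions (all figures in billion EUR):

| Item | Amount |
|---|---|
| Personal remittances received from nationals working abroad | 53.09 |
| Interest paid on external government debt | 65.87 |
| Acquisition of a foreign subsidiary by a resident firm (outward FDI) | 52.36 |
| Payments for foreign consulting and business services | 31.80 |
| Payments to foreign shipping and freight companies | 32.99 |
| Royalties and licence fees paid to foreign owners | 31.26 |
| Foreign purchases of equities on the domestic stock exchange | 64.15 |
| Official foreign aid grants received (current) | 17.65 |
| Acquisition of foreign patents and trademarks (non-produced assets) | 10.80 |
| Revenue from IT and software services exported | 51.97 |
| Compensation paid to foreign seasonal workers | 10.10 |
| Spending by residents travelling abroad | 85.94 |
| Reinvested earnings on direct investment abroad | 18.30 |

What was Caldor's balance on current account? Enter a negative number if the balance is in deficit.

-116.95

Services: -85.94 - 32.99 + 51.97 - 31.26 - 31.80 = -130.02
Primary income: -10.10 - 65.87 + 18.30 = -57.67
Secondary income: 53.09 + 17.65 = 70.74
Current account = (-130.02) + (-57.67) + 70.74 = -116.95
(Excluded from the current account — financial account: acquisition of a foreign subsidiary by a resident firm (outward FDI) 52.36, foreign purchases of equities on the domestic stock exchange 64.15; capital account: acquisition of foreign patents and trademarks (non-produced assets) 10.80.)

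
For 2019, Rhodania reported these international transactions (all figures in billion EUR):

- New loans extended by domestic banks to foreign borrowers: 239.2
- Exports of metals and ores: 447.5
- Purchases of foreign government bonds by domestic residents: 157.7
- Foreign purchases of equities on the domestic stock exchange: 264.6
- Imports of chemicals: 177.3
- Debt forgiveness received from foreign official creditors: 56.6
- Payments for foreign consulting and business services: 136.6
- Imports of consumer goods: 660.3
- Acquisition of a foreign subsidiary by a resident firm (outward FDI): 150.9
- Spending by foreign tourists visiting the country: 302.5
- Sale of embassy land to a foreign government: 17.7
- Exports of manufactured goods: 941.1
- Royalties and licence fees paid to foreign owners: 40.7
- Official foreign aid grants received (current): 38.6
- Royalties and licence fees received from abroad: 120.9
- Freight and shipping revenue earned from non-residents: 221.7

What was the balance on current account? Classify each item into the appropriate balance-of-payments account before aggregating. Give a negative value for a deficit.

Goods: -177.3 + 941.1 + 447.5 - 660.3 = 551.0
Services: -136.6 + 221.7 + 302.5 + 120.9 - 40.7 = 467.8
Secondary income: 38.6
Current account = 551.0 + 467.8 + 38.6 = 1057.4
(Excluded from the current account — financial account: new loans extended by domestic banks to foreign borrowers 239.2, purchases of foreign government bonds by domestic residents 157.7, foreign purchases of equities on the domestic stock exchange 264.6, acquisition of a foreign subsidiary by a resident firm (outward FDI) 150.9; capital account: debt forgiveness received from foreign official creditors 56.6, sale of embassy land to a foreign government 17.7.)

1057.4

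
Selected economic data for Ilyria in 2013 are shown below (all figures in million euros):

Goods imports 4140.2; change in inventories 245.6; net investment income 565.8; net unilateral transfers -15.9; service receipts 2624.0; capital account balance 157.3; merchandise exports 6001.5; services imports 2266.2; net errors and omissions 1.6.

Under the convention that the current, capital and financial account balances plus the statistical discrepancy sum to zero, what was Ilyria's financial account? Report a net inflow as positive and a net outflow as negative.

Goods balance = 6001.5 - 4140.2 = 1861.3
Services balance = 2624.0 - 2266.2 = 357.8
Trade balance (goods + services) = 1861.3 + 357.8 = 2219.1
Net primary income = 565.8
Net secondary income = -15.9
Current account = 2219.1 + 565.8 + (-15.9) = 2769.0
Financial account = -(2769.0 + 157.3 + 1.6) = -2927.9

-2927.9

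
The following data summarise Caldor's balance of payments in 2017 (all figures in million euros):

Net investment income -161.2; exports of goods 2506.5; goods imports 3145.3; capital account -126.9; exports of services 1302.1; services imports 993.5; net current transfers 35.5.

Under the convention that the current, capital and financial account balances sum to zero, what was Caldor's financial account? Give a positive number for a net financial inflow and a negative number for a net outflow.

Goods balance = 2506.5 - 3145.3 = -638.8
Services balance = 1302.1 - 993.5 = 308.6
Trade balance (goods + services) = -638.8 + 308.6 = -330.2
Net primary income = -161.2
Net secondary income = 35.5
Current account = -330.2 + (-161.2) + 35.5 = -455.9
Financial account = -(-455.9 + (-126.9)) = 582.8

582.8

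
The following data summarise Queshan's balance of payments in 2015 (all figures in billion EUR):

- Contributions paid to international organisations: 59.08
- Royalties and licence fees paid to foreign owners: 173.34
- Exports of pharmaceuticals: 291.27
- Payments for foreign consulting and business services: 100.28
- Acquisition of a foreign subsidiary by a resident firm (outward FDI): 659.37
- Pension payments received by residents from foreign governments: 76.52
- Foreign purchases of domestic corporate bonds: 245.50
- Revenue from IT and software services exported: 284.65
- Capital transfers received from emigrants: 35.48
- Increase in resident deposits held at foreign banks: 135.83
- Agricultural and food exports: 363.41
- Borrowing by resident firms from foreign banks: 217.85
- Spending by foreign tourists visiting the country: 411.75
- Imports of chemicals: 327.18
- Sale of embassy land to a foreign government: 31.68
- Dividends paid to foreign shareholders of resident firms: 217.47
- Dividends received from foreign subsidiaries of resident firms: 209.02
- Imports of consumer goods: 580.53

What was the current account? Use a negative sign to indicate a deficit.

Goods: 291.27 - 327.18 - 580.53 + 363.41 = -253.03
Services: 284.65 - 173.34 + 411.75 - 100.28 = 422.78
Primary income: -217.47 + 209.02 = -8.45
Secondary income: 76.52 - 59.08 = 17.44
Current account = (-253.03) + 422.78 + (-8.45) + 17.44 = 178.74
(Excluded from the current account — financial account: acquisition of a foreign subsidiary by a resident firm (outward FDI) 659.37, foreign purchases of domestic corporate bonds 245.50, increase in resident deposits held at foreign banks 135.83, borrowing by resident firms from foreign banks 217.85; capital account: capital transfers received from emigrants 35.48, sale of embassy land to a foreign government 31.68.)

178.74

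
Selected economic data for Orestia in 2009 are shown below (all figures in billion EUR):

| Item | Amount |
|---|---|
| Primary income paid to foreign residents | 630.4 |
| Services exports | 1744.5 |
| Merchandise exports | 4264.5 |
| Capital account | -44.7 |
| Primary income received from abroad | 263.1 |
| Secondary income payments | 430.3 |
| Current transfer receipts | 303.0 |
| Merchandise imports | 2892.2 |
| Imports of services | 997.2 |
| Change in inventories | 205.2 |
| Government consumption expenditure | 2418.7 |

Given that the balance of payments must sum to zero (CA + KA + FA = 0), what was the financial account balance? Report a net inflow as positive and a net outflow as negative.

Goods balance = 4264.5 - 2892.2 = 1372.3
Services balance = 1744.5 - 997.2 = 747.3
Trade balance (goods + services) = 1372.3 + 747.3 = 2119.6
Net primary income = 263.1 - 630.4 = -367.3
Net secondary income = 303.0 - 430.3 = -127.3
Current account = 2119.6 + (-367.3) + (-127.3) = 1625.0
Financial account = -(1625.0 + (-44.7)) = -1580.3

-1580.3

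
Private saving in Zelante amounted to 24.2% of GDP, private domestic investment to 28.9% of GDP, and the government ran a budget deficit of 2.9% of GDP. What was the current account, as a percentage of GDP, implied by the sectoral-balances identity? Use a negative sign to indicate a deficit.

-7.6

By the sectoral-balances identity, CA = (S_private - I) + (T - G).
Private balance = 24.2 - 28.9 = -4.7
Government balance (T - G) = -2.9
CA = -4.7 + (-2.9) = -7.6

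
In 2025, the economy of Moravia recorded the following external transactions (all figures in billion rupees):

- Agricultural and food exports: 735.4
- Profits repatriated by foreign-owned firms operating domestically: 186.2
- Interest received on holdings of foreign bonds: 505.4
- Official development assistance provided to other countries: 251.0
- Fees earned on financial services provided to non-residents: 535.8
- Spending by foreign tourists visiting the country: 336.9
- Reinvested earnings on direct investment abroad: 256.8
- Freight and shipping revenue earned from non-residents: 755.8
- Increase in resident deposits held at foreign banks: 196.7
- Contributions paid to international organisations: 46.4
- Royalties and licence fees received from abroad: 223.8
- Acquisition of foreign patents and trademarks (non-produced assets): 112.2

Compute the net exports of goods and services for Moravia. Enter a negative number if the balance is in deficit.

2587.7

Goods: 735.4
Services: 535.8 + 336.9 + 223.8 + 755.8 = 1852.3
Trade balance = 735.4 + 1852.3 = 2587.7
(Excluded from the trade balance — primary income: profits repatriated by foreign-owned firms operating domestically 186.2, interest received on holdings of foreign bonds 505.4, reinvested earnings on direct investment abroad 256.8; secondary income: official development assistance provided to other countries 251.0, contributions paid to international organisations 46.4; financial account: increase in resident deposits held at foreign banks 196.7; capital account: acquisition of foreign patents and trademarks (non-produced assets) 112.2.)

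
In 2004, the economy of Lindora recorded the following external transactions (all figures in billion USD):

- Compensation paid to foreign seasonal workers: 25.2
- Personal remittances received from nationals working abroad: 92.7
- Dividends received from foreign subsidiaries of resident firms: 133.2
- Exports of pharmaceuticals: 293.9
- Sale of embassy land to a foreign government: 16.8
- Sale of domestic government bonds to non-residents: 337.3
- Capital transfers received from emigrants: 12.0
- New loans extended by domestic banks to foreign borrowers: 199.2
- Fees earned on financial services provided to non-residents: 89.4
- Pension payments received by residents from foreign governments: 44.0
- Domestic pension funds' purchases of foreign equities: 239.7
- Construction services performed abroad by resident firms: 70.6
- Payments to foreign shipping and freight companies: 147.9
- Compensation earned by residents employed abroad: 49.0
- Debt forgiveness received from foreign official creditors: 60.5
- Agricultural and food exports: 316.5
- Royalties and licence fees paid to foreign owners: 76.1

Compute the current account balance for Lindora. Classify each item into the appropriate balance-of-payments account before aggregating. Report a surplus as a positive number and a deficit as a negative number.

Goods: 293.9 + 316.5 = 610.4
Services: -76.1 + 70.6 + 89.4 - 147.9 = -64.0
Primary income: 133.2 - 25.2 + 49.0 = 157.0
Secondary income: 44.0 + 92.7 = 136.7
Current account = 610.4 + (-64.0) + 157.0 + 136.7 = 840.1
(Excluded from the current account — capital account: sale of embassy land to a foreign government 16.8, capital transfers received from emigrants 12.0, debt forgiveness received from foreign official creditors 60.5; financial account: sale of domestic government bonds to non-residents 337.3, new loans extended by domestic banks to foreign borrowers 199.2, domestic pension funds' purchases of foreign equities 239.7.)

840.1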